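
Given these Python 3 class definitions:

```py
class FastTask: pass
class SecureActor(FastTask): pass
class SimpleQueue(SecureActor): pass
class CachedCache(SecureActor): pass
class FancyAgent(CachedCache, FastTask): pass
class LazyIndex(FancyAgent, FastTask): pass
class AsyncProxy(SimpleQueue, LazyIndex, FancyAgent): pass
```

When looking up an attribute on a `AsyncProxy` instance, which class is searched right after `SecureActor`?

FastTask

L[AsyncProxy] = AsyncProxy + merge(L[SimpleQueue], L[LazyIndex], L[FancyAgent], [SimpleQueue LazyIndex FancyAgent])
  take SimpleQueue:  [SimpleQueue SecureActor FastTask object] + [LazyIndex FancyAgent CachedCache SecureActor FastTask object] + [FancyAgent CachedCache SecureActor FastTask object] + [SimpleQueue LazyIndex FancyAgent]
  take LazyIndex:  [SecureActor FastTask object] + [LazyIndex FancyAgent CachedCache SecureActor FastTask object] + [FancyAgent CachedCache SecureActor FastTask object] + [LazyIndex FancyAgent]
  take FancyAgent:  [SecureActor FastTask object] + [FancyAgent CachedCache SecureActor FastTask object] + [FancyAgent CachedCache SecureActor FastTask object] + [FancyAgent]
  take CachedCache:  [SecureActor FastTask object] + [CachedCache SecureActor FastTask object] + [CachedCache SecureActor FastTask object]
  take SecureActor:  [SecureActor FastTask object] + [SecureActor FastTask object] + [SecureActor FastTask object]
  take FastTask:  [FastTask object] + [FastTask object] + [FastTask object]
  take object:  [object] + [object] + [object]
MRO: AsyncProxy SimpleQueue LazyIndex FancyAgent CachedCache SecureActor FastTask object
SecureActor is at position 5; next is FastTask.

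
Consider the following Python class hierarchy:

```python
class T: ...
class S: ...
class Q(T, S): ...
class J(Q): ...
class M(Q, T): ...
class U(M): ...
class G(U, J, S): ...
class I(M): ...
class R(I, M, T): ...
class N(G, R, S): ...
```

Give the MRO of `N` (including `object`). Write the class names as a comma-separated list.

L[N] = N + merge(L[G], L[R], L[S], [G R S])
  take G:  [G U M J Q T S object] + [R I M Q T S object] + [S object] + [G R S]
  take U:  [U M J Q T S object] + [R I M Q T S object] + [S object] + [R S]
  take R:  [M J Q T S object] + [R I M Q T S object] + [S object] + [R S]
  take I:  [M J Q T S object] + [I M Q T S object] + [S object] + [S]
  take M:  [M J Q T S object] + [M Q T S object] + [S object] + [S]
  take J:  [J Q T S object] + [Q T S object] + [S object] + [S]
  take Q:  [Q T S object] + [Q T S object] + [S object] + [S]
  take T:  [T S object] + [T S object] + [S object] + [S]
  take S:  [S object] + [S object] + [S object] + [S]
  take object:  [object] + [object] + [object]

N, G, U, R, I, M, J, Q, T, S, object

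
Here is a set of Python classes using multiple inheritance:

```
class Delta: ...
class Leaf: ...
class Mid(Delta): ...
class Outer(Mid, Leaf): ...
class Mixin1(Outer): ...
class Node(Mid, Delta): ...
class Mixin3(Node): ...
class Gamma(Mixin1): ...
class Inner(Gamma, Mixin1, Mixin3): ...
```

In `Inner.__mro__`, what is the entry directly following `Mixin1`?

L[Inner] = Inner + merge(L[Gamma], L[Mixin1], L[Mixin3], [Gamma Mixin1 Mixin3])
  take Gamma:  [Gamma Mixin1 Outer Mid Delta Leaf object] + [Mixin1 Outer Mid Delta Leaf object] + [Mixin3 Node Mid Delta object] + [Gamma Mixin1 Mixin3]
  take Mixin1:  [Mixin1 Outer Mid Delta Leaf object] + [Mixin1 Outer Mid Delta Leaf object] + [Mixin3 Node Mid Delta object] + [Mixin1 Mixin3]
  take Outer:  [Outer Mid Delta Leaf object] + [Outer Mid Delta Leaf object] + [Mixin3 Node Mid Delta object] + [Mixin3]
  take Mixin3:  [Mid Delta Leaf object] + [Mid Delta Leaf object] + [Mixin3 Node Mid Delta object] + [Mixin3]
  take Node:  [Mid Delta Leaf object] + [Mid Delta Leaf object] + [Node Mid Delta object]
  take Mid:  [Mid Delta Leaf object] + [Mid Delta Leaf object] + [Mid Delta object]
  take Delta:  [Delta Leaf object] + [Delta Leaf object] + [Delta object]
  take Leaf:  [Leaf object] + [Leaf object] + [object]
  take object:  [object] + [object] + [object]
MRO: Inner Gamma Mixin1 Outer Mixin3 Node Mid Delta Leaf object
Mixin1 is at position 2; next is Outer.

Outer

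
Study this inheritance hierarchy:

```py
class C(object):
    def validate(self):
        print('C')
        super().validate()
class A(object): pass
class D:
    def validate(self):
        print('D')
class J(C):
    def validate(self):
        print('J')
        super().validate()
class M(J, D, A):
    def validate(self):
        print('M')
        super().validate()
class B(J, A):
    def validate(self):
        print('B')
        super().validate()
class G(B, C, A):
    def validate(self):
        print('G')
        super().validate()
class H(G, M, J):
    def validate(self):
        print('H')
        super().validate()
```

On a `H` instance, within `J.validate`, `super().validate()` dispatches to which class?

L[H] = H + merge(L[G], L[M], L[J], [G M J])
  take G:  [G B J C A object] + [M J C D A object] + [J C object] + [G M J]
  take B:  [B J C A object] + [M J C D A object] + [J C object] + [M J]
  take M:  [J C A object] + [M J C D A object] + [J C object] + [M J]
  take J:  [J C A object] + [J C D A object] + [J C object] + [J]
  take C:  [C A object] + [C D A object] + [C object]
  take D:  [A object] + [D A object] + [object]
  take A:  [A object] + [A object] + [object]
  take object:  [object] + [object] + [object]
MRO: H G B M J C D A object
super() in J.validate on a H instance goes to the class after J in H's MRO: C.

C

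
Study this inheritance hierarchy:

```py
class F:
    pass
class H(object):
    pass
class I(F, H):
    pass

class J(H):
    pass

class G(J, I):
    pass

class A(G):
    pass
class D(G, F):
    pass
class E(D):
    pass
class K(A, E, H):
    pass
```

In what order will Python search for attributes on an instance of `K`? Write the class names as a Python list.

[K, A, E, D, G, J, I, F, H, object]

L[K] = K + merge(L[A], L[E], L[H], [A E H])
  take A:  [A G J I F H object] + [E D G J I F H object] + [H object] + [A E H]
  take E:  [G J I F H object] + [E D G J I F H object] + [H object] + [E H]
  take D:  [G J I F H object] + [D G J I F H object] + [H object] + [H]
  take G:  [G J I F H object] + [G J I F H object] + [H object] + [H]
  take J:  [J I F H object] + [J I F H object] + [H object] + [H]
  take I:  [I F H object] + [I F H object] + [H object] + [H]
  take F:  [F H object] + [F H object] + [H object] + [H]
  take H:  [H object] + [H object] + [H object] + [H]
  take object:  [object] + [object] + [object]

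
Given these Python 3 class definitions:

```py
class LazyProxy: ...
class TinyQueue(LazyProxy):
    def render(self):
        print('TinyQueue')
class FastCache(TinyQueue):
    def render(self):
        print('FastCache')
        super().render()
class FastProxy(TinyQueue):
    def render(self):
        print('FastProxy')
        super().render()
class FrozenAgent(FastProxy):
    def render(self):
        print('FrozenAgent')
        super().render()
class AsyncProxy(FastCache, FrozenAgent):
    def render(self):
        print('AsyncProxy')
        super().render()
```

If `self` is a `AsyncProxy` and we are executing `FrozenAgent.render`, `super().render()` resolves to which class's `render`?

FastProxy

L[AsyncProxy] = AsyncProxy + merge(L[FastCache], L[FrozenAgent], [FastCache FrozenAgent])
  take FastCache:  [FastCache TinyQueue LazyProxy object] + [FrozenAgent FastProxy TinyQueue LazyProxy object] + [FastCache FrozenAgent]
  take FrozenAgent:  [TinyQueue LazyProxy object] + [FrozenAgent FastProxy TinyQueue LazyProxy object] + [FrozenAgent]
  take FastProxy:  [TinyQueue LazyProxy object] + [FastProxy TinyQueue LazyProxy object]
  take TinyQueue:  [TinyQueue LazyProxy object] + [TinyQueue LazyProxy object]
  take LazyProxy:  [LazyProxy object] + [LazyProxy object]
  take object:  [object] + [object]
MRO: AsyncProxy FastCache FrozenAgent FastProxy TinyQueue LazyProxy object
super() in FrozenAgent.render on a AsyncProxy instance goes to the class after FrozenAgent in AsyncProxy's MRO: FastProxy.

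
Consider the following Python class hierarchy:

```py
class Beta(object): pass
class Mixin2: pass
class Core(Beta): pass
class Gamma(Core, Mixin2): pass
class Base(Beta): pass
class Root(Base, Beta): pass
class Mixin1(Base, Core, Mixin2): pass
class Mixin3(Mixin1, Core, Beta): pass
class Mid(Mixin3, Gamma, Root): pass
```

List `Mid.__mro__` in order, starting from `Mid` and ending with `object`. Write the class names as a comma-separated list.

L[Mid] = Mid + merge(L[Mixin3], L[Gamma], L[Root], [Mixin3 Gamma Root])
  take Mixin3:  [Mixin3 Mixin1 Base Core Beta Mixin2 object] + [Gamma Core Beta Mixin2 object] + [Root Base Beta object] + [Mixin3 Gamma Root]
  take Mixin1:  [Mixin1 Base Core Beta Mixin2 object] + [Gamma Core Beta Mixin2 object] + [Root Base Beta object] + [Gamma Root]
  take Gamma:  [Base Core Beta Mixin2 object] + [Gamma Core Beta Mixin2 object] + [Root Base Beta object] + [Gamma Root]
  take Root:  [Base Core Beta Mixin2 object] + [Core Beta Mixin2 object] + [Root Base Beta object] + [Root]
  take Base:  [Base Core Beta Mixin2 object] + [Core Beta Mixin2 object] + [Base Beta object]
  take Core:  [Core Beta Mixin2 object] + [Core Beta Mixin2 object] + [Beta object]
  take Beta:  [Beta Mixin2 object] + [Beta Mixin2 object] + [Beta object]
  take Mixin2:  [Mixin2 object] + [Mixin2 object] + [object]
  take object:  [object] + [object] + [object]

Mid, Mixin3, Mixin1, Gamma, Root, Base, Core, Beta, Mixin2, object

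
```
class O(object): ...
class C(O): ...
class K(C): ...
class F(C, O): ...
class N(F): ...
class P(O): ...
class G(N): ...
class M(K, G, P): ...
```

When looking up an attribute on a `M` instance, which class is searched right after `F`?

L[M] = M + merge(L[K], L[G], L[P], [K G P])
  take K:  [K C O object] + [G N F C O object] + [P O object] + [K G P]
  take G:  [C O object] + [G N F C O object] + [P O object] + [G P]
  take N:  [C O object] + [N F C O object] + [P O object] + [P]
  take F:  [C O object] + [F C O object] + [P O object] + [P]
  take C:  [C O object] + [C O object] + [P O object] + [P]
  take P:  [O object] + [O object] + [P O object] + [P]
  take O:  [O object] + [O object] + [O object]
  take object:  [object] + [object] + [object]
MRO: M K G N F C P O object
F is at position 4; next is C.

C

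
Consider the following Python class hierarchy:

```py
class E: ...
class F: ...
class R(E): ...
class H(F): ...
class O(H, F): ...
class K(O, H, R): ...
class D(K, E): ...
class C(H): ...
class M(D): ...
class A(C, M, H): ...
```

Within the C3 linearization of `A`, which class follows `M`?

D

L[A] = A + merge(L[C], L[M], L[H], [C M H])
  take C:  [C H F object] + [M D K O H F R E object] + [H F object] + [C M H]
  take M:  [H F object] + [M D K O H F R E object] + [H F object] + [M H]
  take D:  [H F object] + [D K O H F R E object] + [H F object] + [H]
  take K:  [H F object] + [K O H F R E object] + [H F object] + [H]
  take O:  [H F object] + [O H F R E object] + [H F object] + [H]
  take H:  [H F object] + [H F R E object] + [H F object] + [H]
  take F:  [F object] + [F R E object] + [F object]
  take R:  [object] + [R E object] + [object]
  take E:  [object] + [E object] + [object]
  take object:  [object] + [object] + [object]
MRO: A C M D K O H F R E object
M is at position 2; next is D.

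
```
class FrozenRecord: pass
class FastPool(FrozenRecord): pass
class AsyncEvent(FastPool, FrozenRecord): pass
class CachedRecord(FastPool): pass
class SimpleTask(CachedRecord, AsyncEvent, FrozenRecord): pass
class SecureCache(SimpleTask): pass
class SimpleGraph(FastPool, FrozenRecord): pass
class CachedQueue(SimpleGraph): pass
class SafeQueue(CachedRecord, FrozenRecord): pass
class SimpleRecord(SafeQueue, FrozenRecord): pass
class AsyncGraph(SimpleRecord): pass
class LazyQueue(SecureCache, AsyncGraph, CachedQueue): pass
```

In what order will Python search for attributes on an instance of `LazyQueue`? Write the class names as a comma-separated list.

LazyQueue, SecureCache, SimpleTask, AsyncGraph, SimpleRecord, SafeQueue, CachedRecord, AsyncEvent, CachedQueue, SimpleGraph, FastPool, FrozenRecord, object

L[LazyQueue] = LazyQueue + merge(L[SecureCache], L[AsyncGraph], L[CachedQueue], [SecureCache AsyncGraph CachedQueue])
  take SecureCache:  [SecureCache SimpleTask CachedRecord AsyncEvent FastPool FrozenRecord object] + [AsyncGraph SimpleRecord SafeQueue CachedRecord FastPool FrozenRecord object] + [CachedQueue SimpleGraph FastPool FrozenRecord object] + [SecureCache AsyncGraph CachedQueue]
  take SimpleTask:  [SimpleTask CachedRecord AsyncEvent FastPool FrozenRecord object] + [AsyncGraph SimpleRecord SafeQueue CachedRecord FastPool FrozenRecord object] + [CachedQueue SimpleGraph FastPool FrozenRecord object] + [AsyncGraph CachedQueue]
  take AsyncGraph:  [CachedRecord AsyncEvent FastPool FrozenRecord object] + [AsyncGraph SimpleRecord SafeQueue CachedRecord FastPool FrozenRecord object] + [CachedQueue SimpleGraph FastPool FrozenRecord object] + [AsyncGraph CachedQueue]
  take SimpleRecord:  [CachedRecord AsyncEvent FastPool FrozenRecord object] + [SimpleRecord SafeQueue CachedRecord FastPool FrozenRecord object] + [CachedQueue SimpleGraph FastPool FrozenRecord object] + [CachedQueue]
  take SafeQueue:  [CachedRecord AsyncEvent FastPool FrozenRecord object] + [SafeQueue CachedRecord FastPool FrozenRecord object] + [CachedQueue SimpleGraph FastPool FrozenRecord object] + [CachedQueue]
  take CachedRecord:  [CachedRecord AsyncEvent FastPool FrozenRecord object] + [CachedRecord FastPool FrozenRecord object] + [CachedQueue SimpleGraph FastPool FrozenRecord object] + [CachedQueue]
  take AsyncEvent:  [AsyncEvent FastPool FrozenRecord object] + [FastPool FrozenRecord object] + [CachedQueue SimpleGraph FastPool FrozenRecord object] + [CachedQueue]
  take CachedQueue:  [FastPool FrozenRecord object] + [FastPool FrozenRecord object] + [CachedQueue SimpleGraph FastPool FrozenRecord object] + [CachedQueue]
  take SimpleGraph:  [FastPool FrozenRecord object] + [FastPool FrozenRecord object] + [SimpleGraph FastPool FrozenRecord object]
  take FastPool:  [FastPool FrozenRecord object] + [FastPool FrozenRecord object] + [FastPool FrozenRecord object]
  take FrozenRecord:  [FrozenRecord object] + [FrozenRecord object] + [FrozenRecord object]
  take object:  [object] + [object] + [object]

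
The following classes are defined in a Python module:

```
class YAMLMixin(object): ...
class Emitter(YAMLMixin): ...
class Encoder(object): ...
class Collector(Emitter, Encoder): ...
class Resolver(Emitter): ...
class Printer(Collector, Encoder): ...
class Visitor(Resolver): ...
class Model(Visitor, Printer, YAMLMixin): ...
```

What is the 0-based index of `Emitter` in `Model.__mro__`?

5

L[Model] = Model + merge(L[Visitor], L[Printer], L[YAMLMixin], [Visitor Printer YAMLMixin])
  take Visitor:  [Visitor Resolver Emitter YAMLMixin object] + [Printer Collector Emitter YAMLMixin Encoder object] + [YAMLMixin object] + [Visitor Printer YAMLMixin]
  take Resolver:  [Resolver Emitter YAMLMixin object] + [Printer Collector Emitter YAMLMixin Encoder object] + [YAMLMixin object] + [Printer YAMLMixin]
  take Printer:  [Emitter YAMLMixin object] + [Printer Collector Emitter YAMLMixin Encoder object] + [YAMLMixin object] + [Printer YAMLMixin]
  take Collector:  [Emitter YAMLMixin object] + [Collector Emitter YAMLMixin Encoder object] + [YAMLMixin object] + [YAMLMixin]
  take Emitter:  [Emitter YAMLMixin object] + [Emitter YAMLMixin Encoder object] + [YAMLMixin object] + [YAMLMixin]
  take YAMLMixin:  [YAMLMixin object] + [YAMLMixin Encoder object] + [YAMLMixin object] + [YAMLMixin]
  take Encoder:  [object] + [Encoder object] + [object]
  take object:  [object] + [object] + [object]
MRO: Model Visitor Resolver Printer Collector Emitter YAMLMixin Encoder object
Emitter sits at index 5.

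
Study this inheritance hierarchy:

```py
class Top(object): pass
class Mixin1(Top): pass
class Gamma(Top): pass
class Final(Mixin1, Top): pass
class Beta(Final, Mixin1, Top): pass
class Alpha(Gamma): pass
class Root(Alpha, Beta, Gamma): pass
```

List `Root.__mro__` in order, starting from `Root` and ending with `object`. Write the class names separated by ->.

Root -> Alpha -> Beta -> Gamma -> Final -> Mixin1 -> Top -> object

L[Root] = Root + merge(L[Alpha], L[Beta], L[Gamma], [Alpha Beta Gamma])
  take Alpha:  [Alpha Gamma Top object] + [Beta Final Mixin1 Top object] + [Gamma Top object] + [Alpha Beta Gamma]
  take Beta:  [Gamma Top object] + [Beta Final Mixin1 Top object] + [Gamma Top object] + [Beta Gamma]
  take Gamma:  [Gamma Top object] + [Final Mixin1 Top object] + [Gamma Top object] + [Gamma]
  take Final:  [Top object] + [Final Mixin1 Top object] + [Top object]
  take Mixin1:  [Top object] + [Mixin1 Top object] + [Top object]
  take Top:  [Top object] + [Top object] + [Top object]
  take object:  [object] + [object] + [object]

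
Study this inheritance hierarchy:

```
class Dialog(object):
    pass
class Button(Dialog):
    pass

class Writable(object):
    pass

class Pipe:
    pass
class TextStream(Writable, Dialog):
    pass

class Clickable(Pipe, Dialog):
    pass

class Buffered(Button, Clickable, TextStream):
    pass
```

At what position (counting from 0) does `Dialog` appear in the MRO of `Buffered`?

6

L[Buffered] = Buffered + merge(L[Button], L[Clickable], L[TextStream], [Button Clickable TextStream])
  take Button:  [Button Dialog object] + [Clickable Pipe Dialog object] + [TextStream Writable Dialog object] + [Button Clickable TextStream]
  take Clickable:  [Dialog object] + [Clickable Pipe Dialog object] + [TextStream Writable Dialog object] + [Clickable TextStream]
  take Pipe:  [Dialog object] + [Pipe Dialog object] + [TextStream Writable Dialog object] + [TextStream]
  take TextStream:  [Dialog object] + [Dialog object] + [TextStream Writable Dialog object] + [TextStream]
  take Writable:  [Dialog object] + [Dialog object] + [Writable Dialog object]
  take Dialog:  [Dialog object] + [Dialog object] + [Dialog object]
  take object:  [object] + [object] + [object]
MRO: Buffered Button Clickable Pipe TextStream Writable Dialog object
Dialog sits at index 6.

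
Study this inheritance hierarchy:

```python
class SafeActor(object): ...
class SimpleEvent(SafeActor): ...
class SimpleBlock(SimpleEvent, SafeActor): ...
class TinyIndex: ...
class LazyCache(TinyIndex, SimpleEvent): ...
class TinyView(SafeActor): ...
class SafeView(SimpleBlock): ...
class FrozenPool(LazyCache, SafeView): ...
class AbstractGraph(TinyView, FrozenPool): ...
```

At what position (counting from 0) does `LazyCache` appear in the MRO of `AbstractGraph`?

L[AbstractGraph] = AbstractGraph + merge(L[TinyView], L[FrozenPool], [TinyView FrozenPool])
  take TinyView:  [TinyView SafeActor object] + [FrozenPool LazyCache TinyIndex SafeView SimpleBlock SimpleEvent SafeActor object] + [TinyView FrozenPool]
  take FrozenPool:  [SafeActor object] + [FrozenPool LazyCache TinyIndex SafeView SimpleBlock SimpleEvent SafeActor object] + [FrozenPool]
  take LazyCache:  [SafeActor object] + [LazyCache TinyIndex SafeView SimpleBlock SimpleEvent SafeActor object]
  take TinyIndex:  [SafeActor object] + [TinyIndex SafeView SimpleBlock SimpleEvent SafeActor object]
  take SafeView:  [SafeActor object] + [SafeView SimpleBlock SimpleEvent SafeActor object]
  take SimpleBlock:  [SafeActor object] + [SimpleBlock SimpleEvent SafeActor object]
  take SimpleEvent:  [SafeActor object] + [SimpleEvent SafeActor object]
  take SafeActor:  [SafeActor object] + [SafeActor object]
  take object:  [object] + [object]
MRO: AbstractGraph TinyView FrozenPool LazyCache TinyIndex SafeView SimpleBlock SimpleEvent SafeActor object
LazyCache sits at index 3.

3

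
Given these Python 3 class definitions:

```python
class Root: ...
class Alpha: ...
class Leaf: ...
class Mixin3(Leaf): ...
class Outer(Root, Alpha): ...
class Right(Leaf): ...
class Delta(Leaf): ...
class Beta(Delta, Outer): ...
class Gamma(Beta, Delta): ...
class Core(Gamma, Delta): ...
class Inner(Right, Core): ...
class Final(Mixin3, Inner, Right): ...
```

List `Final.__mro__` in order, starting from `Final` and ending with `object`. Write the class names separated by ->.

Final -> Mixin3 -> Inner -> Right -> Core -> Gamma -> Beta -> Delta -> Leaf -> Outer -> Root -> Alpha -> object

L[Final] = Final + merge(L[Mixin3], L[Inner], L[Right], [Mixin3 Inner Right])
  take Mixin3:  [Mixin3 Leaf object] + [Inner Right Core Gamma Beta Delta Leaf Outer Root Alpha object] + [Right Leaf object] + [Mixin3 Inner Right]
  take Inner:  [Leaf object] + [Inner Right Core Gamma Beta Delta Leaf Outer Root Alpha object] + [Right Leaf object] + [Inner Right]
  take Right:  [Leaf object] + [Right Core Gamma Beta Delta Leaf Outer Root Alpha object] + [Right Leaf object] + [Right]
  take Core:  [Leaf object] + [Core Gamma Beta Delta Leaf Outer Root Alpha object] + [Leaf object]
  take Gamma:  [Leaf object] + [Gamma Beta Delta Leaf Outer Root Alpha object] + [Leaf object]
  take Beta:  [Leaf object] + [Beta Delta Leaf Outer Root Alpha object] + [Leaf object]
  take Delta:  [Leaf object] + [Delta Leaf Outer Root Alpha object] + [Leaf object]
  take Leaf:  [Leaf object] + [Leaf Outer Root Alpha object] + [Leaf object]
  take Outer:  [object] + [Outer Root Alpha object] + [object]
  take Root:  [object] + [Root Alpha object] + [object]
  take Alpha:  [object] + [Alpha object] + [object]
  take object:  [object] + [object] + [object]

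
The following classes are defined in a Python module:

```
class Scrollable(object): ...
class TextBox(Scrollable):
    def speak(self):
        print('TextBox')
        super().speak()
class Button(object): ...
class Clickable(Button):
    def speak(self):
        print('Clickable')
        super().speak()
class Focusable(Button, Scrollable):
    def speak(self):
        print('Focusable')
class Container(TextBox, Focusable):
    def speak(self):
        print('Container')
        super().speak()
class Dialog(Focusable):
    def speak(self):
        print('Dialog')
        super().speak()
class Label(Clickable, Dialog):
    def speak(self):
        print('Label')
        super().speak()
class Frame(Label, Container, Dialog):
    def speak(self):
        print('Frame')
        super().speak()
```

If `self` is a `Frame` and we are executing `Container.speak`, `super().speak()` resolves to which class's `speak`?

Dialog

L[Frame] = Frame + merge(L[Label], L[Container], L[Dialog], [Label Container Dialog])
  take Label:  [Label Clickable Dialog Focusable Button Scrollable object] + [Container TextBox Focusable Button Scrollable object] + [Dialog Focusable Button Scrollable object] + [Label Container Dialog]
  take Clickable:  [Clickable Dialog Focusable Button Scrollable object] + [Container TextBox Focusable Button Scrollable object] + [Dialog Focusable Button Scrollable object] + [Container Dialog]
  take Container:  [Dialog Focusable Button Scrollable object] + [Container TextBox Focusable Button Scrollable object] + [Dialog Focusable Button Scrollable object] + [Container Dialog]
  take Dialog:  [Dialog Focusable Button Scrollable object] + [TextBox Focusable Button Scrollable object] + [Dialog Focusable Button Scrollable object] + [Dialog]
  take TextBox:  [Focusable Button Scrollable object] + [TextBox Focusable Button Scrollable object] + [Focusable Button Scrollable object]
  take Focusable:  [Focusable Button Scrollable object] + [Focusable Button Scrollable object] + [Focusable Button Scrollable object]
  take Button:  [Button Scrollable object] + [Button Scrollable object] + [Button Scrollable object]
  take Scrollable:  [Scrollable object] + [Scrollable object] + [Scrollable object]
  take object:  [object] + [object] + [object]
MRO: Frame Label Clickable Container Dialog TextBox Focusable Button Scrollable object
super() in Container.speak on a Frame instance goes to the class after Container in Frame's MRO: Dialog.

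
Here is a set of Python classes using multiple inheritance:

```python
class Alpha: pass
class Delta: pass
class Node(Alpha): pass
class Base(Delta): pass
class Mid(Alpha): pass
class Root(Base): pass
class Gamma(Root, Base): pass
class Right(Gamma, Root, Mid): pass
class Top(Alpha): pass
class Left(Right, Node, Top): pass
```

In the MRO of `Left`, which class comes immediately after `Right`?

L[Left] = Left + merge(L[Right], L[Node], L[Top], [Right Node Top])
  take Right:  [Right Gamma Root Base Delta Mid Alpha object] + [Node Alpha object] + [Top Alpha object] + [Right Node Top]
  take Gamma:  [Gamma Root Base Delta Mid Alpha object] + [Node Alpha object] + [Top Alpha object] + [Node Top]
  take Root:  [Root Base Delta Mid Alpha object] + [Node Alpha object] + [Top Alpha object] + [Node Top]
  take Base:  [Base Delta Mid Alpha object] + [Node Alpha object] + [Top Alpha object] + [Node Top]
  take Delta:  [Delta Mid Alpha object] + [Node Alpha object] + [Top Alpha object] + [Node Top]
  take Mid:  [Mid Alpha object] + [Node Alpha object] + [Top Alpha object] + [Node Top]
  take Node:  [Alpha object] + [Node Alpha object] + [Top Alpha object] + [Node Top]
  take Top:  [Alpha object] + [Alpha object] + [Top Alpha object] + [Top]
  take Alpha:  [Alpha object] + [Alpha object] + [Alpha object]
  take object:  [object] + [object] + [object]
MRO: Left Right Gamma Root Base Delta Mid Node Top Alpha object
Right is at position 1; next is Gamma.

Gamma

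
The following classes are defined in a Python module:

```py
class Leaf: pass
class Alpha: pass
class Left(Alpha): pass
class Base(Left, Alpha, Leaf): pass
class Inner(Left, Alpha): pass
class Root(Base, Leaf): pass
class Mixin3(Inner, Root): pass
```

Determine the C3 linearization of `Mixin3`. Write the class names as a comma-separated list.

Mixin3, Inner, Root, Base, Left, Alpha, Leaf, object

L[Mixin3] = Mixin3 + merge(L[Inner], L[Root], [Inner Root])
  take Inner:  [Inner Left Alpha object] + [Root Base Left Alpha Leaf object] + [Inner Root]
  take Root:  [Left Alpha object] + [Root Base Left Alpha Leaf object] + [Root]
  take Base:  [Left Alpha object] + [Base Left Alpha Leaf object]
  take Left:  [Left Alpha object] + [Left Alpha Leaf object]
  take Alpha:  [Alpha object] + [Alpha Leaf object]
  take Leaf:  [object] + [Leaf object]
  take object:  [object] + [object]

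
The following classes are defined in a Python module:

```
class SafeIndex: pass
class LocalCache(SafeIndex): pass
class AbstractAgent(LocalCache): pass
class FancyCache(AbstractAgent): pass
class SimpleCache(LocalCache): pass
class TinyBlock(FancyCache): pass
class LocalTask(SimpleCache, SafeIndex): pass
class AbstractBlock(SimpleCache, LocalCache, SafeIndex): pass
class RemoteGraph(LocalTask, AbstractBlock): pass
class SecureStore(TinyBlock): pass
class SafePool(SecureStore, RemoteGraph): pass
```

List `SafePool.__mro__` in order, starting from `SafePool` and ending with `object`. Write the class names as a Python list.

[SafePool, SecureStore, TinyBlock, FancyCache, AbstractAgent, RemoteGraph, LocalTask, AbstractBlock, SimpleCache, LocalCache, SafeIndex, object]

L[SafePool] = SafePool + merge(L[SecureStore], L[RemoteGraph], [SecureStore RemoteGraph])
  take SecureStore:  [SecureStore TinyBlock FancyCache AbstractAgent LocalCache SafeIndex object] + [RemoteGraph LocalTask AbstractBlock SimpleCache LocalCache SafeIndex object] + [SecureStore RemoteGraph]
  take TinyBlock:  [TinyBlock FancyCache AbstractAgent LocalCache SafeIndex object] + [RemoteGraph LocalTask AbstractBlock SimpleCache LocalCache SafeIndex object] + [RemoteGraph]
  take FancyCache:  [FancyCache AbstractAgent LocalCache SafeIndex object] + [RemoteGraph LocalTask AbstractBlock SimpleCache LocalCache SafeIndex object] + [RemoteGraph]
  take AbstractAgent:  [AbstractAgent LocalCache SafeIndex object] + [RemoteGraph LocalTask AbstractBlock SimpleCache LocalCache SafeIndex object] + [RemoteGraph]
  take RemoteGraph:  [LocalCache SafeIndex object] + [RemoteGraph LocalTask AbstractBlock SimpleCache LocalCache SafeIndex object] + [RemoteGraph]
  take LocalTask:  [LocalCache SafeIndex object] + [LocalTask AbstractBlock SimpleCache LocalCache SafeIndex object]
  take AbstractBlock:  [LocalCache SafeIndex object] + [AbstractBlock SimpleCache LocalCache SafeIndex object]
  take SimpleCache:  [LocalCache SafeIndex object] + [SimpleCache LocalCache SafeIndex object]
  take LocalCache:  [LocalCache SafeIndex object] + [LocalCache SafeIndex object]
  take SafeIndex:  [SafeIndex object] + [SafeIndex object]
  take object:  [object] + [object]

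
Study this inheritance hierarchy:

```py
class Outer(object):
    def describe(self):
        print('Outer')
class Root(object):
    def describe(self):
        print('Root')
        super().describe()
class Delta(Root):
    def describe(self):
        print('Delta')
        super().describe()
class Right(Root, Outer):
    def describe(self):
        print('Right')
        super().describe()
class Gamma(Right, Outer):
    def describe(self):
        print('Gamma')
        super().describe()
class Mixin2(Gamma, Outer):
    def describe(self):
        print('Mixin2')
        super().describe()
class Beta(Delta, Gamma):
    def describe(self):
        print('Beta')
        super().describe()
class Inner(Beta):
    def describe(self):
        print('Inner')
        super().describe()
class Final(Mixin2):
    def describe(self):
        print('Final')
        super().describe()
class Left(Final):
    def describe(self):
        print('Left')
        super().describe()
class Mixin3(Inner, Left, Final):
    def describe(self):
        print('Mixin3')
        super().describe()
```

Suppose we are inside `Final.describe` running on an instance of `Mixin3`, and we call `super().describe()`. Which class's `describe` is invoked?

Mixin2

L[Mixin3] = Mixin3 + merge(L[Inner], L[Left], L[Final], [Inner Left Final])
  take Inner:  [Inner Beta Delta Gamma Right Root Outer object] + [Left Final Mixin2 Gamma Right Root Outer object] + [Final Mixin2 Gamma Right Root Outer object] + [Inner Left Final]
  take Beta:  [Beta Delta Gamma Right Root Outer object] + [Left Final Mixin2 Gamma Right Root Outer object] + [Final Mixin2 Gamma Right Root Outer object] + [Left Final]
  take Delta:  [Delta Gamma Right Root Outer object] + [Left Final Mixin2 Gamma Right Root Outer object] + [Final Mixin2 Gamma Right Root Outer object] + [Left Final]
  take Left:  [Gamma Right Root Outer object] + [Left Final Mixin2 Gamma Right Root Outer object] + [Final Mixin2 Gamma Right Root Outer object] + [Left Final]
  take Final:  [Gamma Right Root Outer object] + [Final Mixin2 Gamma Right Root Outer object] + [Final Mixin2 Gamma Right Root Outer object] + [Final]
  take Mixin2:  [Gamma Right Root Outer object] + [Mixin2 Gamma Right Root Outer object] + [Mixin2 Gamma Right Root Outer object]
  take Gamma:  [Gamma Right Root Outer object] + [Gamma Right Root Outer object] + [Gamma Right Root Outer object]
  take Right:  [Right Root Outer object] + [Right Root Outer object] + [Right Root Outer object]
  take Root:  [Root Outer object] + [Root Outer object] + [Root Outer object]
  take Outer:  [Outer object] + [Outer object] + [Outer object]
  take object:  [object] + [object] + [object]
MRO: Mixin3 Inner Beta Delta Left Final Mixin2 Gamma Right Root Outer object
super() in Final.describe on a Mixin3 instance goes to the class after Final in Mixin3's MRO: Mixin2.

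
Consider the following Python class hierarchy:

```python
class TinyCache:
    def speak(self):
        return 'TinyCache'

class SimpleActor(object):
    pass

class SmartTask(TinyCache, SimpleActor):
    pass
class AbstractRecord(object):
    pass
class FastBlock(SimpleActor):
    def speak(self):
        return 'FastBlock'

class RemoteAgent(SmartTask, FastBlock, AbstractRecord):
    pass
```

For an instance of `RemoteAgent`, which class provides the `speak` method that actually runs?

TinyCache

L[RemoteAgent] = RemoteAgent + merge(L[SmartTask], L[FastBlock], L[AbstractRecord], [SmartTask FastBlock AbstractRecord])
  take SmartTask:  [SmartTask TinyCache SimpleActor object] + [FastBlock SimpleActor object] + [AbstractRecord object] + [SmartTask FastBlock AbstractRecord]
  take TinyCache:  [TinyCache SimpleActor object] + [FastBlock SimpleActor object] + [AbstractRecord object] + [FastBlock AbstractRecord]
  take FastBlock:  [SimpleActor object] + [FastBlock SimpleActor object] + [AbstractRecord object] + [FastBlock AbstractRecord]
  take SimpleActor:  [SimpleActor object] + [SimpleActor object] + [AbstractRecord object] + [AbstractRecord]
  take AbstractRecord:  [object] + [object] + [AbstractRecord object] + [AbstractRecord]
  take object:  [object] + [object] + [object]
MRO: RemoteAgent SmartTask TinyCache FastBlock SimpleActor AbstractRecord object
speak is defined in: FastBlock, TinyCache. First along the MRO is TinyCache.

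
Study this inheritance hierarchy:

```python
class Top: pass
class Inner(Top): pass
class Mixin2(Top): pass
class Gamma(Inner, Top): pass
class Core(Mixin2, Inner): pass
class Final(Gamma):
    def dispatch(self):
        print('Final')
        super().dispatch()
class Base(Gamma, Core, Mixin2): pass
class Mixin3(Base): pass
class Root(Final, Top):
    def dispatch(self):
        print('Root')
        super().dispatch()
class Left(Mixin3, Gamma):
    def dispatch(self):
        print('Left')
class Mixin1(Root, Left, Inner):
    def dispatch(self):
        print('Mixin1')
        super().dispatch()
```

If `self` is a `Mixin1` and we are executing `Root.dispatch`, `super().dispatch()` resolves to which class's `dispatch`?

Final

L[Mixin1] = Mixin1 + merge(L[Root], L[Left], L[Inner], [Root Left Inner])
  take Root:  [Root Final Gamma Inner Top object] + [Left Mixin3 Base Gamma Core Mixin2 Inner Top object] + [Inner Top object] + [Root Left Inner]
  take Final:  [Final Gamma Inner Top object] + [Left Mixin3 Base Gamma Core Mixin2 Inner Top object] + [Inner Top object] + [Left Inner]
  take Left:  [Gamma Inner Top object] + [Left Mixin3 Base Gamma Core Mixin2 Inner Top object] + [Inner Top object] + [Left Inner]
  take Mixin3:  [Gamma Inner Top object] + [Mixin3 Base Gamma Core Mixin2 Inner Top object] + [Inner Top object] + [Inner]
  take Base:  [Gamma Inner Top object] + [Base Gamma Core Mixin2 Inner Top object] + [Inner Top object] + [Inner]
  take Gamma:  [Gamma Inner Top object] + [Gamma Core Mixin2 Inner Top object] + [Inner Top object] + [Inner]
  take Core:  [Inner Top object] + [Core Mixin2 Inner Top object] + [Inner Top object] + [Inner]
  take Mixin2:  [Inner Top object] + [Mixin2 Inner Top object] + [Inner Top object] + [Inner]
  take Inner:  [Inner Top object] + [Inner Top object] + [Inner Top object] + [Inner]
  take Top:  [Top object] + [Top object] + [Top object]
  take object:  [object] + [object] + [object]
MRO: Mixin1 Root Final Left Mixin3 Base Gamma Core Mixin2 Inner Top object
super() in Root.dispatch on a Mixin1 instance goes to the class after Root in Mixin1's MRO: Final.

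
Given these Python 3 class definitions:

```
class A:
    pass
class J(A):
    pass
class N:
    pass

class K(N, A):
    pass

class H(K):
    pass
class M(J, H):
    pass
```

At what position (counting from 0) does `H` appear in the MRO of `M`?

L[M] = M + merge(L[J], L[H], [J H])
  take J:  [J A object] + [H K N A object] + [J H]
  take H:  [A object] + [H K N A object] + [H]
  take K:  [A object] + [K N A object]
  take N:  [A object] + [N A object]
  take A:  [A object] + [A object]
  take object:  [object] + [object]
MRO: M J H K N A object
H sits at index 2.

2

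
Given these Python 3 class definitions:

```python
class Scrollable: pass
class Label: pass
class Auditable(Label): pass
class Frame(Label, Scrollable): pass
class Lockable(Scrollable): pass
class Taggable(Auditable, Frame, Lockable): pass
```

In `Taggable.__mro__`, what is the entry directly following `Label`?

L[Taggable] = Taggable + merge(L[Auditable], L[Frame], L[Lockable], [Auditable Frame Lockable])
  take Auditable:  [Auditable Label object] + [Frame Label Scrollable object] + [Lockable Scrollable object] + [Auditable Frame Lockable]
  take Frame:  [Label object] + [Frame Label Scrollable object] + [Lockable Scrollable object] + [Frame Lockable]
  take Label:  [Label object] + [Label Scrollable object] + [Lockable Scrollable object] + [Lockable]
  take Lockable:  [object] + [Scrollable object] + [Lockable Scrollable object] + [Lockable]
  take Scrollable:  [object] + [Scrollable object] + [Scrollable object]
  take object:  [object] + [object] + [object]
MRO: Taggable Auditable Frame Label Lockable Scrollable object
Label is at position 3; next is Lockable.

Lockable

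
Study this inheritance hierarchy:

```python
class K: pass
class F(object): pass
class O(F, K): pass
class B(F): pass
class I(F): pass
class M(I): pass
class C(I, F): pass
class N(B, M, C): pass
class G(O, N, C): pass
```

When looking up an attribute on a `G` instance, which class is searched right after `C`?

I

L[G] = G + merge(L[O], L[N], L[C], [O N C])
  take O:  [O F K object] + [N B M C I F object] + [C I F object] + [O N C]
  take N:  [F K object] + [N B M C I F object] + [C I F object] + [N C]
  take B:  [F K object] + [B M C I F object] + [C I F object] + [C]
  take M:  [F K object] + [M C I F object] + [C I F object] + [C]
  take C:  [F K object] + [C I F object] + [C I F object] + [C]
  take I:  [F K object] + [I F object] + [I F object]
  take F:  [F K object] + [F object] + [F object]
  take K:  [K object] + [object] + [object]
  take object:  [object] + [object] + [object]
MRO: G O N B M C I F K object
C is at position 5; next is I.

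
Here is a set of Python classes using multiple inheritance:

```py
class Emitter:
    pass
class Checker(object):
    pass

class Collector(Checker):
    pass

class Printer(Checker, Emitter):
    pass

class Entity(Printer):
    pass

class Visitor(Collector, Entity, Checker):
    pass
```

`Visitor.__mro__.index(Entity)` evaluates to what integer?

2

L[Visitor] = Visitor + merge(L[Collector], L[Entity], L[Checker], [Collector Entity Checker])
  take Collector:  [Collector Checker object] + [Entity Printer Checker Emitter object] + [Checker object] + [Collector Entity Checker]
  take Entity:  [Checker object] + [Entity Printer Checker Emitter object] + [Checker object] + [Entity Checker]
  take Printer:  [Checker object] + [Printer Checker Emitter object] + [Checker object] + [Checker]
  take Checker:  [Checker object] + [Checker Emitter object] + [Checker object] + [Checker]
  take Emitter:  [object] + [Emitter object] + [object]
  take object:  [object] + [object] + [object]
MRO: Visitor Collector Entity Printer Checker Emitter object
Entity sits at index 2.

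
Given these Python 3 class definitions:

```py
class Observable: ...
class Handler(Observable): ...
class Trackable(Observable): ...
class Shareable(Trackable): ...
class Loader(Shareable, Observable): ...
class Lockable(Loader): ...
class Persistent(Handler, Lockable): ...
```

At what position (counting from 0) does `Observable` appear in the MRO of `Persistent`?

6

L[Persistent] = Persistent + merge(L[Handler], L[Lockable], [Handler Lockable])
  take Handler:  [Handler Observable object] + [Lockable Loader Shareable Trackable Observable object] + [Handler Lockable]
  take Lockable:  [Observable object] + [Lockable Loader Shareable Trackable Observable object] + [Lockable]
  take Loader:  [Observable object] + [Loader Shareable Trackable Observable object]
  take Shareable:  [Observable object] + [Shareable Trackable Observable object]
  take Trackable:  [Observable object] + [Trackable Observable object]
  take Observable:  [Observable object] + [Observable object]
  take object:  [object] + [object]
MRO: Persistent Handler Lockable Loader Shareable Trackable Observable object
Observable sits at index 6.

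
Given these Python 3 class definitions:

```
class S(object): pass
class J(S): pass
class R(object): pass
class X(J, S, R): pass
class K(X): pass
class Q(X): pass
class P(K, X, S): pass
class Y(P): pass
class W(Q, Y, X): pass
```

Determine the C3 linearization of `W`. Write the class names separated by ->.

W -> Q -> Y -> P -> K -> X -> J -> S -> R -> object

L[W] = W + merge(L[Q], L[Y], L[X], [Q Y X])
  take Q:  [Q X J S R object] + [Y P K X J S R object] + [X J S R object] + [Q Y X]
  take Y:  [X J S R object] + [Y P K X J S R object] + [X J S R object] + [Y X]
  take P:  [X J S R object] + [P K X J S R object] + [X J S R object] + [X]
  take K:  [X J S R object] + [K X J S R object] + [X J S R object] + [X]
  take X:  [X J S R object] + [X J S R object] + [X J S R object] + [X]
  take J:  [J S R object] + [J S R object] + [J S R object]
  take S:  [S R object] + [S R object] + [S R object]
  take R:  [R object] + [R object] + [R object]
  take object:  [object] + [object] + [object]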